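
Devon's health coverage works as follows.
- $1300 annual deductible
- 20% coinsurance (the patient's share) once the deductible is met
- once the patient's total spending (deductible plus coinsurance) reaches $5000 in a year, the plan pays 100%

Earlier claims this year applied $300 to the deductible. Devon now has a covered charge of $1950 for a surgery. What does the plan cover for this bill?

$760

Deductible still to meet: $1300 − $300 = $1000.
The remaining $950 (= $1950 − $1000) moves to coinsurance.
20% of $950 = $190 falls to the patient.
Patient responsibility before any cap: $1000 + $190 = $1190.
Year-to-date out-of-pocket becomes $300 + $1190 = $1490, still under the $5000 maximum, so no cap applies.
The insurer covers the remainder: $1950 − $1190 = $760.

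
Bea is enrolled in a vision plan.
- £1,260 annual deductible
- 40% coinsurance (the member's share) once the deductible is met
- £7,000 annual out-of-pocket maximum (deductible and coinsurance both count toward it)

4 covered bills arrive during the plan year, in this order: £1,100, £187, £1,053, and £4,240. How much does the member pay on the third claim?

Claim 1 — £1,100: all of it applies to the deductible. Member pays £1,100; OOP now £1,100.
Claim 2 — £187: £160 finishes the deductible; £27 goes to coinsurance; 40% of £27 = £10.80. Member pays £170.80; OOP now £1,270.80.
Claim 3 — £1,053: 40% coinsurance on £1,053 = £421.20. Member owes £421.20 (running OOP £1,692).

£421.20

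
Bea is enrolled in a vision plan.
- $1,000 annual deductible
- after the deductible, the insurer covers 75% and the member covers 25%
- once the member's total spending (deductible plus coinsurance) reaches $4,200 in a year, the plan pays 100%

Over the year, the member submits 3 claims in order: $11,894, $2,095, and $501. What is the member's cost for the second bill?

$476.50

Claim 1 — $11,894: $1,000 finishes the deductible; $10,894 goes to coinsurance; member's 25% is $2,723.50. Member pays $3,723.50; OOP now $3,723.50.
Claim 2 — $2,095: deductible already satisfied, so member's share is 25% × $2,095 = $523.75. That would push OOP to $4,247.25, over the $4,200 cap, so member pays $4,200 − $3,723.50 = $476.50.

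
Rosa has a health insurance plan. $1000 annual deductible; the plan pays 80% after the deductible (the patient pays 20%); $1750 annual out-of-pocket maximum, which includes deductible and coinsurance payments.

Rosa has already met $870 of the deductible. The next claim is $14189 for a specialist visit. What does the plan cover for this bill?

$13309

$870 of the $1000 deductible is already met, leaving $130.
After the $130 deductible portion, $14189 − $130 = $14059 is subject to coinsurance.
Coinsurance: $14059 × 20% = $2811.80.
Patient responsibility before any cap: $130 + $2811.80 = $2941.80.
That would bring total out-of-pocket to $3811.80, past the $1750 cap. The patient is capped at $1750 − $870 = $880 on this claim.
The plan picks up $14189 − $880 = $13309.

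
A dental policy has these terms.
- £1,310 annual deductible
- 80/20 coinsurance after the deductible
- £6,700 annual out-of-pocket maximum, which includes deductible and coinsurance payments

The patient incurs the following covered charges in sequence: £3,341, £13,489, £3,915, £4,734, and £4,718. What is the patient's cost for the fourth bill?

£946.80

#1 (£3,341): £1,310 finishes the deductible; £2,031 goes to coinsurance; coinsurance £2,031 × 20% = £406.20. Patient pays £1,716.20; OOP now £1,716.20.
#2 (£13,489): deductible met; 20% of £13,489 = £2,697.80. Cost to patient: £2,697.80. OOP to date £4,414.
#3 (£3,915): 20% coinsurance on £3,915 = £783. Patient pays £783; OOP now £5,197.
#4 (£4,734): deductible already satisfied, so patient's share is 20% × £4,734 = £946.80. Patient pays £946.80; OOP now £6,143.80.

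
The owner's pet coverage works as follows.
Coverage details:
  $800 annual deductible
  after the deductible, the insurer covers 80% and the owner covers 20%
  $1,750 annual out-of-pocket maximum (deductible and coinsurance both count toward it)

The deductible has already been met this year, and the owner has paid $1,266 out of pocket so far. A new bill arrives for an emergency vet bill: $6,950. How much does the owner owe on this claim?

With the deductible met, the entire $6,950 is subject to coinsurance.
Owner's 20% share of $6,950 is $1,390.
Year-to-date out-of-pocket would reach $1,266 + $1,390 = $2,656, above the $1,750 maximum, so the owner pays only $1,750 − $1,266 = $484.

$484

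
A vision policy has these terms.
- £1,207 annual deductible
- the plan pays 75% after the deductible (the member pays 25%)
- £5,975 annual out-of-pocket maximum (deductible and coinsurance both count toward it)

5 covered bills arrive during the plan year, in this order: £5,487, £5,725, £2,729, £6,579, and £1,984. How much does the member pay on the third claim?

Bill 1, £5,487: £1,207 finishes the deductible; £4,280 goes to coinsurance; 25% of £4,280 = £1,070. Member owes £2,277 (running OOP £2,277).
Bill 2, £5,725: 25% coinsurance on £5,725 = £1,431.25. Member owes £1,431.25 (running OOP £3,708.25).
Bill 3, £2,729: deductible met; 25% of £2,729 = £682.25. Member owes £682.25 (running OOP £4,390.50).

£682.25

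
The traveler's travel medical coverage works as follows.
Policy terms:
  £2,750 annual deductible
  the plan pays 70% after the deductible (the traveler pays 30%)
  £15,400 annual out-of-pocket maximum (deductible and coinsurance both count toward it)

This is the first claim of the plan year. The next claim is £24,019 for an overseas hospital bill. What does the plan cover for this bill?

Deductible not yet touched, so the first £2,750 of the bill goes to the deductible.
After the £2,750 deductible portion, £24,019 − £2,750 = £21,269 is subject to coinsurance.
Traveler's 30% share of £21,269 is £6,380.70.
Traveler responsibility before any cap: £2,750 + £6,380.70 = £9,130.70.
Cumulative spending £0 + £9,130.70 = £9,130.70 stays under the £15,400 maximum.
Insurer pays the balance: £24,019 − £9,130.70 = £14,888.30.

£14,888.30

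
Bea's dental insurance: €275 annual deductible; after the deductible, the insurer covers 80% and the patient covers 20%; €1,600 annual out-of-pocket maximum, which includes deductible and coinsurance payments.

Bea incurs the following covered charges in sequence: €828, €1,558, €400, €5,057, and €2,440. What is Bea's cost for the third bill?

#1 (€828): €275 finishes the deductible; €553 goes to coinsurance; coinsurance €553 × 20% = €110.60. Patient pays €385.60; OOP now €385.60.
#2 (€1,558): deductible met; 20% of €1,558 = €311.60. Patient owes €311.60 (running OOP €697.20).
#3 (€400): deductible met; 20% of €400 = €80. Patient owes €80 (running OOP €777.20).

€80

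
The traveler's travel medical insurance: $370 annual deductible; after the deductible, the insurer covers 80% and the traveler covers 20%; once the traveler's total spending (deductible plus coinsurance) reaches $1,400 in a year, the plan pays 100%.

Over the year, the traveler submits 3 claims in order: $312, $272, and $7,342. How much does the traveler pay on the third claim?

#1 ($312): entire amount goes to the deductible. Traveler pays $312; OOP now $312.
#2 ($272): $58 to deductible, leaving $214; 20% of $214 = $42.80. Traveler owes $100.80 (running OOP $412.80).
#3 ($7,342): 20% coinsurance on $7,342 = $1,468.40. Adding that to $412.80 gives $1,881.20, past the $1,400 cap; traveler pays only $1,400 − $412.80 = $987.20.

$987.20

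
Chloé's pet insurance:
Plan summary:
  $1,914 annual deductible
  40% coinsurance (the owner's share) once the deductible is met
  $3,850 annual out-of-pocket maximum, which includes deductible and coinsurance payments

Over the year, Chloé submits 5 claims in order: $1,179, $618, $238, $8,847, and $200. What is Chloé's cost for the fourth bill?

$1,887.60

Bill 1, $1,179: all of it applies to the deductible. Cost to owner: $1,179. OOP to date $1,179.
Bill 2, $618: all of it applies to the deductible. Owner pays $618; OOP now $1,797.
Bill 3, $238: $117 to deductible, leaving $121; 40% of $121 = $48.40. Owner pays $165.40; OOP now $1,962.40.
Bill 4, $8,847: deductible met; 40% of $8,847 = $3,538.80. That would push OOP to $5,501.20, over the $3,850 cap, so owner pays $3,850 − $1,962.40 = $1,887.60.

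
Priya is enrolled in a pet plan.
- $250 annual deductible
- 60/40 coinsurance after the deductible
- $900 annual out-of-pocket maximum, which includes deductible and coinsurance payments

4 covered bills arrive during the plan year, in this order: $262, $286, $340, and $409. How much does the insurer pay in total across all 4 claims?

Bill 1, $262: $250 to deductible, leaving $12; owner's 40% is $4.80. Owner pays $254.80; OOP now $254.80. Insurer: $262 − $254.80 = $7.20.
Bill 2, $286: deductible already satisfied, so owner's share is 40% × $286 = $114.40. Owner pays $114.40; OOP now $369.20. Plan pays $286 − $114.40 = $171.60.
Bill 3, $340: deductible met; 40% of $340 = $136. Cost to owner: $136. OOP to date $505.20. Plan pays $340 − $136 = $204.
Bill 4, $409: deductible met; 40% of $409 = $163.60. Owner owes $163.60 (running OOP $668.80). Insurer: $409 − $163.60 = $245.40.
Insurer total: $7.20 + $171.60 + $204 + $245.40 = $628.20.

$628.20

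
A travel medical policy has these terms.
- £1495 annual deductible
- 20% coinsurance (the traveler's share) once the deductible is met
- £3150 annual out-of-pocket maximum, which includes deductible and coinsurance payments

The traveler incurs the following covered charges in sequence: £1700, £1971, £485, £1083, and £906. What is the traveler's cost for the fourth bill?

£216.60

Claim 1 — £1700: deductible takes £1495, £205 remains; 20% of £205 = £41. Cost to traveler: £1536. OOP to date £1536.
Claim 2 — £1971: deductible met; 20% of £1971 = £394.20. Traveler pays £394.20; OOP now £1930.20.
Claim 3 — £485: 20% coinsurance on £485 = £97. Cost to traveler: £97. OOP to date £2027.20.
Claim 4 — £1083: deductible already satisfied, so traveler's share is 20% × £1083 = £216.60. Traveler owes £216.60 (running OOP £2243.80).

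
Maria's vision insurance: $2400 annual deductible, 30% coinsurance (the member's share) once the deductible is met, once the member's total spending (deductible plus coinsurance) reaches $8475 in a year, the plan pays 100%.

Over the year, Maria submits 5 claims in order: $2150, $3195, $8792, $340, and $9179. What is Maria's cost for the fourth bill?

$102

Claim 1 ($2150): fully absorbed by the deductible. Member pays $2150; OOP now $2150.
Claim 2 ($3195): $250 finishes the deductible; $2945 goes to coinsurance; coinsurance $2945 × 30% = $883.50. Member owes $1133.50 (running OOP $3283.50).
Claim 3 ($8792): deductible met; 30% of $8792 = $2637.60. Member owes $2637.60 (running OOP $5921.10).
Claim 4 ($340): 30% coinsurance on $340 = $102. Cost to member: $102. OOP to date $6023.10.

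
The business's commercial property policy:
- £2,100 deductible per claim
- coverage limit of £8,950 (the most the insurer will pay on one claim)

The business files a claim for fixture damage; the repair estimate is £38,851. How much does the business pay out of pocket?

Less the £2,100 deductible: £38,851 − £2,100 = £36,751.
£36,751 exceeds the £8,950 limit, so the insurer pays the limit: £8,950.
Business's share is the uncovered remainder: £38,851 − £8,950 = £29,901.

£29,901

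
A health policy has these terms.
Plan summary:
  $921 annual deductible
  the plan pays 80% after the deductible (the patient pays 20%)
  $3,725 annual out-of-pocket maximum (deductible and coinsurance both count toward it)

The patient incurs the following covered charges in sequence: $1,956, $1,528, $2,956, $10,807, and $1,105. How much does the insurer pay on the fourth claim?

$9,106.80

Claim 1 — $1,956: deductible takes $921, $1,035 remains; coinsurance $1,035 × 20% = $207. Patient owes $1,128 (running OOP $1,128). Plan pays $1,956 − $1,128 = $828.
Claim 2 — $1,528: 20% coinsurance on $1,528 = $305.60. Patient pays $305.60; OOP now $1,433.60. Insurer: $1,528 − $305.60 = $1,222.40.
Claim 3 — $2,956: deductible met; 20% of $2,956 = $591.20. Patient pays $591.20; OOP now $2,024.80. Insurer: $2,956 − $591.20 = $2,364.80.
Claim 4 — $10,807: deductible already satisfied, so patient's share is 20% × $10,807 = $2,161.40. That would push OOP to $4,186.20, over the $3,725 cap, so patient pays $3,725 − $2,024.80 = $1,700.20. Plan pays $10,807 − $1,700.20 = $9,106.80.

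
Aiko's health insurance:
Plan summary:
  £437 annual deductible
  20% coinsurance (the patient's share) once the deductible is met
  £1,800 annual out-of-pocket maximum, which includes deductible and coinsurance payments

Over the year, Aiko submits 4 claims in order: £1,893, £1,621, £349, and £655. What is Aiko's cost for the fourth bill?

Claim 1 — £1,893: £437 finishes the deductible; £1,456 goes to coinsurance; coinsurance £1,456 × 20% = £291.20. Patient owes £728.20 (running OOP £728.20).
Claim 2 — £1,621: deductible already satisfied, so patient's share is 20% × £1,621 = £324.20. Patient owes £324.20 (running OOP £1,052.40).
Claim 3 — £349: 20% coinsurance on £349 = £69.80. Cost to patient: £69.80. OOP to date £1,122.20.
Claim 4 — £655: 20% coinsurance on £655 = £131. Patient owes £131 (running OOP £1,253.20).

£131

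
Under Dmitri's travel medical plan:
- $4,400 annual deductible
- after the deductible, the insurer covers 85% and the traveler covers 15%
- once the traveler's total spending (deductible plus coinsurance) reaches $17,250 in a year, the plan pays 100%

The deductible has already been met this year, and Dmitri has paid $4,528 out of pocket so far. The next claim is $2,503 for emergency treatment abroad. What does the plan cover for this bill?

$2,127.55

The deductible is already satisfied, so the full bill goes to coinsurance.
Traveler's 15% share of $2,503 is $375.45.
Total out-of-pocket so far would be $4,528 + $375.45 = $4,903.45, below the $17,250 cap — no reduction.
The plan picks up $2,503 − $375.45 = $2,127.55.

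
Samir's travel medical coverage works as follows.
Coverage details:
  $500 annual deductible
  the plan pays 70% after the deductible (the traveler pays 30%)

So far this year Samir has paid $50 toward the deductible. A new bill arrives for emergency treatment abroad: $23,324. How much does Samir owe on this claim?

Deductible still to meet: $500 − $50 = $450.
That leaves $23,324 − $450 = $22,874 for coinsurance.
Coinsurance: $22,874 × 30% = $6,862.20.
Traveler responsibility: $450 + $6,862.20 = $7,312.20.

$7,312.20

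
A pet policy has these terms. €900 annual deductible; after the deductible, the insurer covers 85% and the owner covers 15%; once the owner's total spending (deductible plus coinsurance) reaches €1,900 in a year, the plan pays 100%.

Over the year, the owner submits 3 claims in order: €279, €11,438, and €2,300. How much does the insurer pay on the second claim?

Bill 1, €279: entire amount goes to the deductible. Owner pays €279; OOP now €279. Insurer: €279 − €279 = €0.
Bill 2, €11,438: €621 finishes the deductible; €10,817 goes to coinsurance; 15% of €10,817 = €1,622.55. Claim cost before the cap: €621 + €1,622.55 = €2,243.55. OOP would hit €2,522.55 > €1,900, so the cap limits the owner to €1,900 − €279 = €1,621. Plan pays €11,438 − €1,621 = €9,817.

€9,817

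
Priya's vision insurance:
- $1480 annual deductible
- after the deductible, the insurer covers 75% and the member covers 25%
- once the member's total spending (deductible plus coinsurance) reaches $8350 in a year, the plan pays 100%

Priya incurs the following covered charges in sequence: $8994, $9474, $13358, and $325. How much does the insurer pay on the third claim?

Bill 1, $8994: $1480 to deductible, leaving $7514; coinsurance $7514 × 25% = $1878.50. Member pays $3358.50; OOP now $3358.50. Insurer: $8994 − $3358.50 = $5635.50.
Bill 2, $9474: deductible met; 25% of $9474 = $2368.50. Member pays $2368.50; OOP now $5727. Plan pays $9474 − $2368.50 = $7105.50.
Bill 3, $13358: 25% coinsurance on $13358 = $3339.50. OOP would hit $9066.50 > $8350, so the cap limits the member to $8350 − $5727 = $2623. Insurer: $13358 − $2623 = $10735.

$10735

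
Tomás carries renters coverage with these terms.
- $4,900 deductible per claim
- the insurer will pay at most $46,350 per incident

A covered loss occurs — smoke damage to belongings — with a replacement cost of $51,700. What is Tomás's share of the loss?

After the deductible, $51,700 − $4,900 = $46,800 remains.
The $46,350 per-incident cap binds; insurer pays $46,350.
Out of pocket: $51,700 − $46,350 = $5,350.

$5,350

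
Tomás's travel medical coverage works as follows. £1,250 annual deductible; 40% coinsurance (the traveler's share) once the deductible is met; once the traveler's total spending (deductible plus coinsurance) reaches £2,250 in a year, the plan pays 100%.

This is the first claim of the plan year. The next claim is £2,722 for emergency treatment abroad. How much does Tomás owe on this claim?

£1,838.80

Deductible not yet touched, so the first £1,250 of the bill goes to the deductible.
After the £1,250 deductible portion, £2,722 − £1,250 = £1,472 is subject to coinsurance.
40% of £1,472 = £588.80 falls to the traveler.
That puts the traveler's cost at £1,250 + £588.80 = £1,838.80 before any cap.
Total out-of-pocket so far would be £0 + £1,838.80 = £1,838.80, below the £2,250 cap — no reduction.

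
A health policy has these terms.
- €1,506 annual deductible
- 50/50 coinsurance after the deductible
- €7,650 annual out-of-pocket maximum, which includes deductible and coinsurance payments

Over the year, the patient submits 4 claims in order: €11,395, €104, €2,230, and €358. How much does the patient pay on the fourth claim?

Claim 1 — €11,395: €1,506 finishes the deductible; €9,889 goes to coinsurance; coinsurance €9,889 × 50% = €4,944.50. Patient owes €6,450.50 (running OOP €6,450.50).
Claim 2 — €104: deductible already satisfied, so patient's share is 50% × €104 = €52. Cost to patient: €52. OOP to date €6,502.50.
Claim 3 — €2,230: 50% coinsurance on €2,230 = €1,115. Patient pays €1,115; OOP now €7,617.50.
Claim 4 — €358: deductible already satisfied, so patient's share is 50% × €358 = €179. That would push OOP to €7,796.50, over the €7,650 cap, so patient pays €7,650 − €7,617.50 = €32.50.

€32.50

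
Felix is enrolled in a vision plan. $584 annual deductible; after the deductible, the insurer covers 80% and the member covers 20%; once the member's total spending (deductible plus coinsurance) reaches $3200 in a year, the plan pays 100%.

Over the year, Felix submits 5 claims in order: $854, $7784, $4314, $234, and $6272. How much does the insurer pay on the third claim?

$3451.20

Bill 1, $854: $584 to deductible, leaving $270; coinsurance $270 × 20% = $54. Member owes $638 (running OOP $638). Plan pays $854 − $638 = $216.
Bill 2, $7784: 20% coinsurance on $7784 = $1556.80. Cost to member: $1556.80. OOP to date $2194.80. Plan pays $7784 − $1556.80 = $6227.20.
Bill 3, $4314: deductible already satisfied, so member's share is 20% × $4314 = $862.80. Member owes $862.80 (running OOP $3057.60). Insurer: $4314 − $862.80 = $3451.20.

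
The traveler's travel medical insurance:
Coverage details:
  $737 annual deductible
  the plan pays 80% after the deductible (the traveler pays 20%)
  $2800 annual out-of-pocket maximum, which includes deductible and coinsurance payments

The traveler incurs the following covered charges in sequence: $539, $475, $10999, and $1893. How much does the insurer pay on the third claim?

Claim 1 — $539: fully absorbed by the deductible. Traveler owes $539 (running OOP $539). Insurer: $539 − $539 = $0.
Claim 2 — $475: $198 to deductible, leaving $277; traveler's 20% is $55.40. Traveler pays $253.40; OOP now $792.40. Insurer: $475 − $253.40 = $221.60.
Claim 3 — $10999: deductible met; 20% of $10999 = $2199.80. OOP would hit $2992.20 > $2800, so the cap limits the traveler to $2800 − $792.40 = $2007.60. Plan pays $10999 − $2007.60 = $8991.40.

$8991.40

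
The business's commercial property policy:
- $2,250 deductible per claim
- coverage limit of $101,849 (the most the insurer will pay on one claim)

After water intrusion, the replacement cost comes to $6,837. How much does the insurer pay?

After the deductible, $6,837 − $2,250 = $4,587 remains.
$4,587 is within the $101,849 limit, so the insurer pays $4,587.

$4,587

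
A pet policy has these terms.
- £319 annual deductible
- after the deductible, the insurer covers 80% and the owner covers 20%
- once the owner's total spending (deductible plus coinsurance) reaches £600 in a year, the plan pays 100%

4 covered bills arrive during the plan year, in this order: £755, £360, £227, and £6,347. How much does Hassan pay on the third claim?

£45.40

Claim 1 — £755: £319 to deductible, leaving £436; coinsurance £436 × 20% = £87.20. Owner owes £406.20 (running OOP £406.20).
Claim 2 — £360: 20% coinsurance on £360 = £72. Owner pays £72; OOP now £478.20.
Claim 3 — £227: 20% coinsurance on £227 = £45.40. Owner pays £45.40; OOP now £523.60.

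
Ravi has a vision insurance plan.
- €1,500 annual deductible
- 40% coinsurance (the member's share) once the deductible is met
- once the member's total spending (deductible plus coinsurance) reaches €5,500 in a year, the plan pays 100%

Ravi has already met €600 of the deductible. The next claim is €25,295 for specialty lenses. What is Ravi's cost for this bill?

€4,900

Remaining deductible: €1,500 − €600 = €900.
The remaining €24,395 (= €25,295 − €900) moves to coinsurance.
Coinsurance: €24,395 × 40% = €9,758.
So the member owes €900 + €9,758 = €10,658 before any cap.
Year-to-date out-of-pocket would reach €600 + €10,658 = €11,258, above the €5,500 maximum, so the member pays only €5,500 − €600 = €4,900.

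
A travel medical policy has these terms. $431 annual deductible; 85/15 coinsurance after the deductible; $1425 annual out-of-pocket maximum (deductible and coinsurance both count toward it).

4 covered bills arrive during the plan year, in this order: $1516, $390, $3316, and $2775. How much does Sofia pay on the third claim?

$497.40

#1 ($1516): deductible takes $431, $1085 remains; 15% of $1085 = $162.75. Traveler owes $593.75 (running OOP $593.75).
#2 ($390): 15% coinsurance on $390 = $58.50. Traveler owes $58.50 (running OOP $652.25).
#3 ($3316): deductible met; 15% of $3316 = $497.40. Traveler pays $497.40; OOP now $1149.65.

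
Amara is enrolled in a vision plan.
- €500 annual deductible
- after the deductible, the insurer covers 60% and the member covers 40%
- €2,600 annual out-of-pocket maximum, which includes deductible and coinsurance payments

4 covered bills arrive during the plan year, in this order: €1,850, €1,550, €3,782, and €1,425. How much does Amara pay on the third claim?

Claim 1 (€1,850): €500 finishes the deductible; €1,350 goes to coinsurance; 40% of €1,350 = €540. Member owes €1,040 (running OOP €1,040).
Claim 2 (€1,550): deductible met; 40% of €1,550 = €620. Member owes €620 (running OOP €1,660).
Claim 3 (€3,782): deductible met; 40% of €3,782 = €1,512.80. OOP would hit €3,172.80 > €2,600, so the cap limits the member to €2,600 − €1,660 = €940.

€940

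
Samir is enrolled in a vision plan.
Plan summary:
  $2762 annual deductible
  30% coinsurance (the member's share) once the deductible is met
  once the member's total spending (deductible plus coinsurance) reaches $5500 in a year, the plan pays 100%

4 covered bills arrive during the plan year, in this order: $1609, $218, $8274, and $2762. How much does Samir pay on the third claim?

Bill 1, $1609: entire amount goes to the deductible. Member pays $1609; OOP now $1609.
Bill 2, $218: fully absorbed by the deductible. Cost to member: $218. OOP to date $1827.
Bill 3, $8274: deductible takes $935, $7339 remains; coinsurance $7339 × 30% = $2201.70. Cost to member: $3136.70. OOP to date $4963.70.

$3136.70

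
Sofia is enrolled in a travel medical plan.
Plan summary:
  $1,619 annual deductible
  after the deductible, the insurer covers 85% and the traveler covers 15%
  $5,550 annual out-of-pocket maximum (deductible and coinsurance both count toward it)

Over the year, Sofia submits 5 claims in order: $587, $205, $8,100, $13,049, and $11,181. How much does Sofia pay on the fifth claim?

$882.70

Claim 1 — $587: fully absorbed by the deductible. Traveler owes $587 (running OOP $587).
Claim 2 — $205: entire amount goes to the deductible. Traveler owes $205 (running OOP $792).
Claim 3 — $8,100: $827 finishes the deductible; $7,273 goes to coinsurance; 15% of $7,273 = $1,090.95. Traveler pays $1,917.95; OOP now $2,709.95.
Claim 4 — $13,049: 15% coinsurance on $13,049 = $1,957.35. Traveler owes $1,957.35 (running OOP $4,667.30).
Claim 5 — $11,181: deductible met; 15% of $11,181 = $1,677.15. Adding that to $4,667.30 gives $6,344.45, past the $5,550 cap; traveler pays only $5,550 − $4,667.30 = $882.70.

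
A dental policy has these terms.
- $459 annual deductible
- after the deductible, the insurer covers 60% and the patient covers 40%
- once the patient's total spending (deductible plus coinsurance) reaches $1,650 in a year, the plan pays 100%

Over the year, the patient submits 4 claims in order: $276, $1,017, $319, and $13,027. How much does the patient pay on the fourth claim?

$729.80

Claim 1 ($276): fully absorbed by the deductible. Cost to patient: $276. OOP to date $276.
Claim 2 ($1,017): $183 finishes the deductible; $834 goes to coinsurance; 40% of $834 = $333.60. Patient owes $516.60 (running OOP $792.60).
Claim 3 ($319): deductible met; 40% of $319 = $127.60. Patient owes $127.60 (running OOP $920.20).
Claim 4 ($13,027): 40% coinsurance on $13,027 = $5,210.80. That would push OOP to $6,131, over the $1,650 cap, so patient pays $1,650 − $920.20 = $729.80.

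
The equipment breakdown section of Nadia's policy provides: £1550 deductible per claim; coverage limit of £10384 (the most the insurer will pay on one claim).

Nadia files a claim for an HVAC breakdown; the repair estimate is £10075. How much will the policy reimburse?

After the deductible, £10075 − £1550 = £8525 remains.
That's under the £10384 cap, so the insurer reimburses the full £8525.

£8525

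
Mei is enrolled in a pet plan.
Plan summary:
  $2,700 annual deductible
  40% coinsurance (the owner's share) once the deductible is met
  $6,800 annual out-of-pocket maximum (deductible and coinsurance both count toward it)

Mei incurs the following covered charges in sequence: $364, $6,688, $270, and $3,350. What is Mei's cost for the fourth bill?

Claim 1 ($364): all of it applies to the deductible. Cost to owner: $364. OOP to date $364.
Claim 2 ($6,688): deductible takes $2,336, $4,352 remains; 40% of $4,352 = $1,740.80. Owner pays $4,076.80; OOP now $4,440.80.
Claim 3 ($270): deductible already satisfied, so owner's share is 40% × $270 = $108. Cost to owner: $108. OOP to date $4,548.80.
Claim 4 ($3,350): 40% coinsurance on $3,350 = $1,340. Owner pays $1,340; OOP now $5,888.80.

$1,340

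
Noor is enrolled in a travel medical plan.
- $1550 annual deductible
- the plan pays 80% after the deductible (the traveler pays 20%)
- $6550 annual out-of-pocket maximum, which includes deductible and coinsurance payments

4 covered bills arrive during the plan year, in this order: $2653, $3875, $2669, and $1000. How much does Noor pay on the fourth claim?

$200

Bill 1, $2653: $1550 to deductible, leaving $1103; coinsurance $1103 × 20% = $220.60. Cost to traveler: $1770.60. OOP to date $1770.60.
Bill 2, $3875: 20% coinsurance on $3875 = $775. Traveler owes $775 (running OOP $2545.60).
Bill 3, $2669: deductible met; 20% of $2669 = $533.80. Cost to traveler: $533.80. OOP to date $3079.40.
Bill 4, $1000: deductible met; 20% of $1000 = $200. Cost to traveler: $200. OOP to date $3279.40.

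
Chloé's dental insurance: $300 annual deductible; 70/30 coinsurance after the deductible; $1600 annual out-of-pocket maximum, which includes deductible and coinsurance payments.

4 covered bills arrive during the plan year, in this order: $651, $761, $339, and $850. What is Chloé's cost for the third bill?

$101.70

#1 ($651): $300 finishes the deductible; $351 goes to coinsurance; patient's 30% is $105.30. Patient pays $405.30; OOP now $405.30.
#2 ($761): deductible met; 30% of $761 = $228.30. Patient pays $228.30; OOP now $633.60.
#3 ($339): 30% coinsurance on $339 = $101.70. Patient pays $101.70; OOP now $735.30.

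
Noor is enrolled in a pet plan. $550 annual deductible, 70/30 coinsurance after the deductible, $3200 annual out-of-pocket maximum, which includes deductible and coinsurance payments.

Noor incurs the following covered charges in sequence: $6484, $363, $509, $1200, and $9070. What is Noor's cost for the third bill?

$152.70

Bill 1, $6484: $550 to deductible, leaving $5934; owner's 30% is $1780.20. Owner owes $2330.20 (running OOP $2330.20).
Bill 2, $363: deductible already satisfied, so owner's share is 30% × $363 = $108.90. Cost to owner: $108.90. OOP to date $2439.10.
Bill 3, $509: deductible already satisfied, so owner's share is 30% × $509 = $152.70. Cost to owner: $152.70. OOP to date $2591.80.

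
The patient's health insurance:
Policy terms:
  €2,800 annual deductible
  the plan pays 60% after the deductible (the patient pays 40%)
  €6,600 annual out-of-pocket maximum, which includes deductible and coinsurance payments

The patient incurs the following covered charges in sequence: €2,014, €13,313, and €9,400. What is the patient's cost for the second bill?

€4,586

Bill 1, €2,014: fully absorbed by the deductible. Cost to patient: €2,014. OOP to date €2,014.
Bill 2, €13,313: €786 to deductible, leaving €12,527; patient's 40% is €5,010.80. Together that's €786 + €5,010.80 = €5,796.80. OOP would hit €7,810.80 > €6,600, so the cap limits the patient to €6,600 − €2,014 = €4,586.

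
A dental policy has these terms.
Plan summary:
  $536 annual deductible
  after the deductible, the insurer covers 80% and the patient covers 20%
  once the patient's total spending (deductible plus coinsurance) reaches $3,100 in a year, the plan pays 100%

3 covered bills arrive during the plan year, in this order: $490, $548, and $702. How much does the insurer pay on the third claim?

Claim 1 — $490: all of it applies to the deductible. Patient pays $490; OOP now $490. Plan pays $490 − $490 = $0.
Claim 2 — $548: $46 finishes the deductible; $502 goes to coinsurance; coinsurance $502 × 20% = $100.40. Patient pays $146.40; OOP now $636.40. Plan pays $548 − $146.40 = $401.60.
Claim 3 — $702: 20% coinsurance on $702 = $140.40. Patient owes $140.40 (running OOP $776.80). Plan pays $702 − $140.40 = $561.60.

$561.60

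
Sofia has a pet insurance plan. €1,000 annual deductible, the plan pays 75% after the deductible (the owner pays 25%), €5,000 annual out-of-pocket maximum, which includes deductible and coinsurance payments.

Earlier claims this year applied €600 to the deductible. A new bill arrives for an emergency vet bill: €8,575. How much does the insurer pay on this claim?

€6,131.25

€600 of the €1,000 deductible is already met, leaving €400.
The remaining €8,175 (= €8,575 − €400) moves to coinsurance.
Owner's 25% share of €8,175 is €2,043.75.
So the owner owes €400 + €2,043.75 = €2,443.75 before any cap.
Year-to-date out-of-pocket becomes €600 + €2,443.75 = €3,043.75, still under the €5,000 maximum, so no cap applies.
The insurer covers the remainder: €8,575 − €2,443.75 = €6,131.25.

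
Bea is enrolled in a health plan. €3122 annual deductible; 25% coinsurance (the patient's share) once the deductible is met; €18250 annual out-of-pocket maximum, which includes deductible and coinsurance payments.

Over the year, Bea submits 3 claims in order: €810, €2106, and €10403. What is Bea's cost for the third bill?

Claim 1 — €810: fully absorbed by the deductible. Cost to patient: €810. OOP to date €810.
Claim 2 — €2106: all of it applies to the deductible. Cost to patient: €2106. OOP to date €2916.
Claim 3 — €10403: deductible takes €206, €10197 remains; 25% of €10197 = €2549.25. Patient pays €2755.25; OOP now €5671.25.

€2755.25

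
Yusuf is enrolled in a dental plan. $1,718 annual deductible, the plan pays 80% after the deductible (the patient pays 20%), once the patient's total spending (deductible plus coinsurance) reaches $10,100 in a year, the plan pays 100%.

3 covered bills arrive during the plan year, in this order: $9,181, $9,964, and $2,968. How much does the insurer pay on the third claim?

$2,374.40

Claim 1 ($9,181): deductible takes $1,718, $7,463 remains; coinsurance $7,463 × 20% = $1,492.60. Patient owes $3,210.60 (running OOP $3,210.60). Plan pays $9,181 − $3,210.60 = $5,970.40.
Claim 2 ($9,964): 20% coinsurance on $9,964 = $1,992.80. Patient pays $1,992.80; OOP now $5,203.40. Plan pays $9,964 − $1,992.80 = $7,971.20.
Claim 3 ($2,968): deductible already satisfied, so patient's share is 20% × $2,968 = $593.60. Cost to patient: $593.60. OOP to date $5,797. Plan pays $2,968 − $593.60 = $2,374.40.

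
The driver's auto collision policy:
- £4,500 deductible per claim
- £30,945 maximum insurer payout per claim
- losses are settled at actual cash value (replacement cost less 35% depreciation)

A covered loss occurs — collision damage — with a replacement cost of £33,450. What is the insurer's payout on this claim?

Depreciate 35%: the covered value is £33,450 × 0.65 = £21,742.50.
Less the £4,500 deductible: £21,742.50 − £4,500 = £17,242.50.
£17,242.50 is within the £30,945 limit, so the insurer pays £17,242.50.

£17,242.50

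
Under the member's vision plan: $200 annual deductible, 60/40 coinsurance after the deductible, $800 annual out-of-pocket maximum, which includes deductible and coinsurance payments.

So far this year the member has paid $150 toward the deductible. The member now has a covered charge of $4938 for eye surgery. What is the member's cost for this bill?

$650

Remaining deductible: $200 − $150 = $50.
That leaves $4938 − $50 = $4888 for coinsurance.
40% of $4888 = $1955.20 falls to the member.
Member responsibility before any cap: $50 + $1955.20 = $2005.20.
Adding $2005.20 to the $150 already spent would give $2155.20, which exceeds the $800 cap; the member pays just $800 − $150 = $650.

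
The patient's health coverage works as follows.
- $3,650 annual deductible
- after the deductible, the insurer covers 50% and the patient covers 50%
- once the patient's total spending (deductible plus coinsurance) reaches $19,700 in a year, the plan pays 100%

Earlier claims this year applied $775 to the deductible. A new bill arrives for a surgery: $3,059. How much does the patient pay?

$2,967

Deductible still to meet: $3,650 − $775 = $2,875.
After the $2,875 deductible portion, $3,059 − $2,875 = $184 is subject to coinsurance.
Coinsurance: $184 × 50% = $92.
Patient responsibility before any cap: $2,875 + $92 = $2,967.
Cumulative spending $775 + $2,967 = $3,742 stays under the $19,700 maximum.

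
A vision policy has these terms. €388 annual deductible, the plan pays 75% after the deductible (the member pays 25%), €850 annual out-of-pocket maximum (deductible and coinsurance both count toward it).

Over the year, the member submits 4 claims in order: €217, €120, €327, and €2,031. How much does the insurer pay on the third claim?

€207

Bill 1, €217: fully absorbed by the deductible. Member pays €217; OOP now €217. Plan pays €217 − €217 = €0.
Bill 2, €120: all of it applies to the deductible. Member owes €120 (running OOP €337). Plan pays €120 − €120 = €0.
Bill 3, €327: €51 finishes the deductible; €276 goes to coinsurance; 25% of €276 = €69. Member owes €120 (running OOP €457). Plan pays €327 − €120 = €207.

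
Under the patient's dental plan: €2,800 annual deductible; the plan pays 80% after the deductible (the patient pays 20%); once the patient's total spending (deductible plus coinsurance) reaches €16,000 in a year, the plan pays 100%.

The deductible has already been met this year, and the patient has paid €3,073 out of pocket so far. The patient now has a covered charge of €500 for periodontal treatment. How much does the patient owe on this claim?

€100

The deductible is already satisfied, so the full bill goes to coinsurance.
20% of €500 = €100 falls to the patient.
Cumulative spending €3,073 + €100 = €3,173 stays under the €16,000 maximum.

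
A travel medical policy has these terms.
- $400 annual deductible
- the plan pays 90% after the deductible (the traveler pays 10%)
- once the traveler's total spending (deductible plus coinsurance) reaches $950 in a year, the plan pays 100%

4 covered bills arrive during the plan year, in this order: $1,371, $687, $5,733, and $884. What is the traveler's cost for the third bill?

$384.20

#1 ($1,371): $400 finishes the deductible; $971 goes to coinsurance; coinsurance $971 × 10% = $97.10. Traveler pays $497.10; OOP now $497.10.
#2 ($687): deductible already satisfied, so traveler's share is 10% × $687 = $68.70. Traveler owes $68.70 (running OOP $565.80).
#3 ($5,733): deductible met; 10% of $5,733 = $573.30. Adding that to $565.80 gives $1,139.10, past the $950 cap; traveler pays only $950 − $565.80 = $384.20.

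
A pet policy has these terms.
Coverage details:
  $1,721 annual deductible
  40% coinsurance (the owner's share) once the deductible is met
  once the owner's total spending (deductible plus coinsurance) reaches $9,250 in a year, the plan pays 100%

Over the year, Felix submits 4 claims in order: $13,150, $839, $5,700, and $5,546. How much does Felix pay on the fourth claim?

$341.80

Claim 1 — $13,150: deductible takes $1,721, $11,429 remains; owner's 40% is $4,571.60. Cost to owner: $6,292.60. OOP to date $6,292.60.
Claim 2 — $839: deductible met; 40% of $839 = $335.60. Owner pays $335.60; OOP now $6,628.20.
Claim 3 — $5,700: deductible met; 40% of $5,700 = $2,280. Owner pays $2,280; OOP now $8,908.20.
Claim 4 — $5,546: deductible met; 40% of $5,546 = $2,218.40. OOP would hit $11,126.60 > $9,250, so the cap limits the owner to $9,250 − $8,908.20 = $341.80.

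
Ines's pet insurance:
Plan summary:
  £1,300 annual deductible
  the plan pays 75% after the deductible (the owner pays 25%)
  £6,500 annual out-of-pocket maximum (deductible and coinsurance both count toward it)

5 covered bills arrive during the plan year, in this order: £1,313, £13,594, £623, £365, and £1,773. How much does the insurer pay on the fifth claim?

£1,329.75

#1 (£1,313): £1,300 finishes the deductible; £13 goes to coinsurance; coinsurance £13 × 25% = £3.25. Owner owes £1,303.25 (running OOP £1,303.25). Plan pays £1,313 − £1,303.25 = £9.75.
#2 (£13,594): deductible already satisfied, so owner's share is 25% × £13,594 = £3,398.50. Cost to owner: £3,398.50. OOP to date £4,701.75. Insurer: £13,594 − £3,398.50 = £10,195.50.
#3 (£623): deductible already satisfied, so owner's share is 25% × £623 = £155.75. Cost to owner: £155.75. OOP to date £4,857.50. Plan pays £623 − £155.75 = £467.25.
#4 (£365): deductible met; 25% of £365 = £91.25. Owner pays £91.25; OOP now £4,948.75. Plan pays £365 − £91.25 = £273.75.
#5 (£1,773): 25% coinsurance on £1,773 = £443.25. Owner owes £443.25 (running OOP £5,392). Insurer: £1,773 − £443.25 = £1,329.75.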